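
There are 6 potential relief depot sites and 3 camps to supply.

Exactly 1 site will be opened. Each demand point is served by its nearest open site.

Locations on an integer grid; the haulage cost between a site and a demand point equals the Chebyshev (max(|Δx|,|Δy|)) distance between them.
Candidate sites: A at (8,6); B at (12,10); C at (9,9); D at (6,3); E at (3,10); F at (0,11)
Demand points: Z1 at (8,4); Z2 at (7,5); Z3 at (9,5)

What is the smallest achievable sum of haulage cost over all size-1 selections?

4

Open {A}.
  Z1→A 2, Z2→A 1, Z3→A 1  ⇒ total 4.
Compare {D}: total 7.
Compare {C}: total 13.
No size-1 selection does better; minimum is 4.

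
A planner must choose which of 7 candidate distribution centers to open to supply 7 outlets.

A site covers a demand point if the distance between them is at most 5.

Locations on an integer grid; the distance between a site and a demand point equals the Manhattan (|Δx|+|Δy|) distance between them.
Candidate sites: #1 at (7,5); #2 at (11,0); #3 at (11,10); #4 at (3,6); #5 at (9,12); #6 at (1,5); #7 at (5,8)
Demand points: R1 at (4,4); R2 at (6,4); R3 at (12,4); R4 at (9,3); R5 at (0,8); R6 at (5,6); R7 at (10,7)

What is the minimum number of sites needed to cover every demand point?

Coverage sets (demand points within 5 of each site):
  #1: {R1, R2, R4, R6, R7}
  #2: {R3, R4}
  #3: {R7}
  #4: {R1, R2, R5, R6}
  #5: {}
  #6: {R1, R5, R6}
  #7: {R1, R2, R5, R6}
No 2 sites suffice: every size-2 union leaves at least one demand point uncovered.
But {#1, #2, #4} covers everything, so the minimum is 3.

3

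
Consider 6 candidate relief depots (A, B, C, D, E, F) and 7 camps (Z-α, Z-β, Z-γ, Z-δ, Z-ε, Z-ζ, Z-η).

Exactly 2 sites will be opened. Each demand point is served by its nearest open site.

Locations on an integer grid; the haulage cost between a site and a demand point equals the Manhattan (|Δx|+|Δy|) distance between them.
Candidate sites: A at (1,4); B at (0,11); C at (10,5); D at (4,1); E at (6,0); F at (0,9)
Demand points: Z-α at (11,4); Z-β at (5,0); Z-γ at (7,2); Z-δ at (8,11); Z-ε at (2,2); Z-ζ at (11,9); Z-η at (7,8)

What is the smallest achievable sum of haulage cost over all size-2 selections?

Open {C, D}.
  Z-α→C 2, Z-β→D 2, Z-γ→D 4, Z-δ→C 8, Z-ε→D 3, Z-ζ→C 5, Z-η→C 6  ⇒ total 30.
Compare {C, E}: total 31.
Compare {A, C}: total 38.
No size-2 selection does better; minimum is 30.

30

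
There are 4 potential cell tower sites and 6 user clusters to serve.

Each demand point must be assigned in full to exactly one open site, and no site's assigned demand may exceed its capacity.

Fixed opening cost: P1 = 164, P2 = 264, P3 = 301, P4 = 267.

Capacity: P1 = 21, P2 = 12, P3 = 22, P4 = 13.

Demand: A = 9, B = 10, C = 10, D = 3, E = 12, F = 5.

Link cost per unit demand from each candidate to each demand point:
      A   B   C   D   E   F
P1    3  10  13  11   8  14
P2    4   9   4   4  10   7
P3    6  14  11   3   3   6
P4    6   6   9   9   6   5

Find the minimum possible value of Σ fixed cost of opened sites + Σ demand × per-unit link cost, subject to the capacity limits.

Open {P1, P2, P3}; cheapest assignment that respects the capacities:
  P1 (cap 21, load 19): A, B — cost 9×3 + 10×10 = 127
  P2 (cap 12, load 10): C — cost 10×4 = 40
  P3 (cap 22, load 20): D, E, F — cost 3×3 + 12×3 + 5×6 = 75
  Shipping 242, fixed 729 → total 971.
  Any other capacity-feasible assignment to {P1, P2, P3} ships for at least 242.
Compare {P1, P3, P4}: its best feasible assignment gives total 1024.
Compare {P1, P2, P3, P4}: its best feasible assignment gives total 1198.
Every other set of open sites that can feasibly serve all demand totals ≥ 1024 even under its best assignment. Minimum: 971.

971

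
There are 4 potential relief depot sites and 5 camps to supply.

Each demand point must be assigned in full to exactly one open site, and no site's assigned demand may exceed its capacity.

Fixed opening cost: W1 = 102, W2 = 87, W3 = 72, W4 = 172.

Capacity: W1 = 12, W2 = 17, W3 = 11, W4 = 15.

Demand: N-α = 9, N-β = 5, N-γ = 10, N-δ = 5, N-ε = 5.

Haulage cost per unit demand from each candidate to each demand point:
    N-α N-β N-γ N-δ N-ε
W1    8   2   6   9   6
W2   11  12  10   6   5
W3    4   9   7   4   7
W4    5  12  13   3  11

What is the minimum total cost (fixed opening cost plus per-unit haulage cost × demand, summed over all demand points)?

467

Open {W1, W2, W3}; cheapest assignment that respects the capacities:
  W1 (cap 12, load 10): N-β, N-ε — cost 5×2 + 5×6 = 40
  W2 (cap 17, load 15): N-γ, N-δ — cost 10×10 + 5×6 = 130
  W3 (cap 11, load 9): N-α — cost 9×4 = 36
  Shipping 206, fixed 261 → total 467.
  Any other capacity-feasible assignment to {W1, W2, W3} ships for at least 206.
Compare {W1, W3, W4}: its best feasible assignment gives total 516.
Compare {W2, W3, W4}: its best feasible assignment gives total 546.
Every other set of open sites that can feasibly serve all demand totals ≥ 516 even under its best assignment. Minimum: 467.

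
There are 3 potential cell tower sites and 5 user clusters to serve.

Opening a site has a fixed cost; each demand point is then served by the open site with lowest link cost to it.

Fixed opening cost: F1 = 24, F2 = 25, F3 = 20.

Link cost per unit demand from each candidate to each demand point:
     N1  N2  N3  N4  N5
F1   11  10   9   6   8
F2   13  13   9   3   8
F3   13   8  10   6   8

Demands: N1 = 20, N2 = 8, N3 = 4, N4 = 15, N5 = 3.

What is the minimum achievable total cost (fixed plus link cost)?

454

Open {F1, F2}: assign each demand point to its cheapest open site.
  N1→F1 20×11=220, N2→F1 8×10=80, N3→F1 4×9=36, N4→F2 15×3=45, N5→F1 3×8=24
  link cost 405, fixed 49 → total 454.
Compare {F1, F2, F3}: link cost 389 + fixed 69 = 458.
Compare {F1}: link cost 450 + fixed 24 = 474.
Compare {F2, F3}: link cost 429 + fixed 45 = 474.
All other subsets cost ≥ 458. Minimum total cost: 454.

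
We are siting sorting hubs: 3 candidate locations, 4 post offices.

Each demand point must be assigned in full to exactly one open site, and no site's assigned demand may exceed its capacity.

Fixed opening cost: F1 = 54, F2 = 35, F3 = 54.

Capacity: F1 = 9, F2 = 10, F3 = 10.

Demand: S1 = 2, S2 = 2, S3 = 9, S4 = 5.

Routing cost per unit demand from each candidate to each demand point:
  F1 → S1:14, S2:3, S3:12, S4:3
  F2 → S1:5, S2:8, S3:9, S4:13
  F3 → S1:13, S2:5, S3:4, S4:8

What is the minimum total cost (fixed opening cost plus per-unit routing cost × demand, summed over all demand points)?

Open {F1, F3}; cheapest assignment that respects the capacities:
  F1 (cap 9, load 9): S1, S2, S4 — cost 2×14 + 2×3 + 5×3 = 49
  F3 (cap 10, load 9): S3 — cost 9×4 = 36
  Shipping 85, fixed 108 → total 193.
  Any other capacity-feasible assignment to {F1, F3} ships for at least 85.
Compare {F1, F2, F3}: its best feasible assignment gives total 210.
Compare {F2, F3}: its best feasible assignment gives total 216.
Every other set of open sites that can feasibly serve all demand totals ≥ 210 even under its best assignment. Minimum: 193.

193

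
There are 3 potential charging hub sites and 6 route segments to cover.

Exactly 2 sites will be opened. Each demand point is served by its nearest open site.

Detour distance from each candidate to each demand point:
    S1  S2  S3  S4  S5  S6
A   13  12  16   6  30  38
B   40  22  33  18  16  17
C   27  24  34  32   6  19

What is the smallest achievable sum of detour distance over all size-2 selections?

Open {A, C}.
  S1→A 13, S2→A 12, S3→A 16, S4→A 6, S5→C 6, S6→C 19  ⇒ total 72.
Compare {A, B}: total 80.
Compare {B, C}: total 123.

72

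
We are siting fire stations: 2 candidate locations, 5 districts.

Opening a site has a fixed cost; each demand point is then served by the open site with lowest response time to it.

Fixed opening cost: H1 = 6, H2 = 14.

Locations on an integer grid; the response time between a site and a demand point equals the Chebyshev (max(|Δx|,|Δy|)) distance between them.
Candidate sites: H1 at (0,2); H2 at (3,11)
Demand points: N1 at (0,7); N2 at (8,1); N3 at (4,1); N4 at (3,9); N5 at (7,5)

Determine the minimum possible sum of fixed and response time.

Open {H1}: assign each demand point to its cheapest open site.
  N1→H1 5, N2→H1 8, N3→H1 4, N4→H1 7, N5→H1 7
  response time 31, fixed 6 → total 37.
Compare {H1, H2}: response time 24 + fixed 20 = 44.
Compare {H2}: response time 32 + fixed 14 = 46.

37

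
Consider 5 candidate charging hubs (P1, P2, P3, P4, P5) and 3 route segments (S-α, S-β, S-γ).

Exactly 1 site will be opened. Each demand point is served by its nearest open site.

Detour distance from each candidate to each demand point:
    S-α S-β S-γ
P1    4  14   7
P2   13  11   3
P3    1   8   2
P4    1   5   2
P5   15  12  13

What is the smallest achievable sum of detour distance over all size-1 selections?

Open {P4}.
  S-α→P4 1, S-β→P4 5, S-γ→P4 2  ⇒ total 8.
Compare {P3}: total 11.
Compare {P1}: total 25.
No size-1 selection does better; minimum is 8.

8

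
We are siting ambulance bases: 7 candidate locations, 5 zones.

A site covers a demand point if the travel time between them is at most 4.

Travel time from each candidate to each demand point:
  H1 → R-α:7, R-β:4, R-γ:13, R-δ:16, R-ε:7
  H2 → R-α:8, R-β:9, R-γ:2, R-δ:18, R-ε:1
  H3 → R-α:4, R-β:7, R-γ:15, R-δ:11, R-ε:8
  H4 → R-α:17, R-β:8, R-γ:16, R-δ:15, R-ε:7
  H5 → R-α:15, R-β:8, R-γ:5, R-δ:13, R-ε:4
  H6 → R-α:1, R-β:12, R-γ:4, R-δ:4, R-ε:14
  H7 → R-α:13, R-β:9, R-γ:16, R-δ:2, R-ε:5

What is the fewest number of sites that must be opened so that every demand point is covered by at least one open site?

Coverage sets (demand points within 4 of each site):
  H1: {R-β}
  H2: {R-γ, R-ε}
  H3: {R-α}
  H4: {}
  H5: {R-ε}
  H6: {R-α, R-γ, R-δ}
  H7: {R-δ}
No 2 sites suffice: every size-2 union leaves at least one demand point uncovered.
But {H1, H2, H6} covers everything, so the minimum is 3.

3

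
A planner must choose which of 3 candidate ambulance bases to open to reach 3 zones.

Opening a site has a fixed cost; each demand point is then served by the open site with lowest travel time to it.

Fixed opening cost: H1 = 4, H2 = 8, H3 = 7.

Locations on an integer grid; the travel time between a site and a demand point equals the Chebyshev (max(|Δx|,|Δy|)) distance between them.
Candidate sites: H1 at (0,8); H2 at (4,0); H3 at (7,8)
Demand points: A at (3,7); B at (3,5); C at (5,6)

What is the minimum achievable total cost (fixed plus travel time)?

15

Open {H1}: assign each demand point to its cheapest open site.
  A→H1 3, B→H1 3, C→H1 5
  travel time 11, fixed 4 → total 15.
Compare {H3}: travel time 10 + fixed 7 = 17.
Compare {H1, H3}: travel time 8 + fixed 11 = 19.
Compare {H1, H2}: travel time 11 + fixed 12 = 23.
All other subsets cost ≥ 17. Minimum total cost: 15.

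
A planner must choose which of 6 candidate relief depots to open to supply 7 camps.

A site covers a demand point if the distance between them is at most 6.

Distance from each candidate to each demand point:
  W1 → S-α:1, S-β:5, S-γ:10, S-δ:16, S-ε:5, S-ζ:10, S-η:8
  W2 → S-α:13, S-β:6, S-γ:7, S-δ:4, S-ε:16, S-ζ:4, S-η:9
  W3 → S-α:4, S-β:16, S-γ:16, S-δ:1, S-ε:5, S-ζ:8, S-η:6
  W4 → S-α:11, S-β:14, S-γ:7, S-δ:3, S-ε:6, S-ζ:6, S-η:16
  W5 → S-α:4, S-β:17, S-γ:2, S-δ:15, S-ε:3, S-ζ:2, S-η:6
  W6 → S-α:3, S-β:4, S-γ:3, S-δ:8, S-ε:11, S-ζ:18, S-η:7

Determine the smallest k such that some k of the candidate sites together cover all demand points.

Coverage sets (demand points within 6 of each site):
  W1: {S-α, S-β, S-ε}
  W2: {S-β, S-δ, S-ζ}
  W3: {S-α, S-δ, S-ε, S-η}
  W4: {S-δ, S-ε, S-ζ}
  W5: {S-α, S-γ, S-ε, S-ζ, S-η}
  W6: {S-α, S-β, S-γ}
No single site covers all 7 demand points.
But {W2, W5} covers everything, so the minimum is 2.

2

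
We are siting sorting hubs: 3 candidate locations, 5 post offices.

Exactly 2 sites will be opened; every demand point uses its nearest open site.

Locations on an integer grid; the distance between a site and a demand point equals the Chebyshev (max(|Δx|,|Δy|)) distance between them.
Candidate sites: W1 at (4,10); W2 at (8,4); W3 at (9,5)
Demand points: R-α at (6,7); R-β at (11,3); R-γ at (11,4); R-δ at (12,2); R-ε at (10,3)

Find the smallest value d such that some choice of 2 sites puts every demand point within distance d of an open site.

Open {W1, W3}.
  Farthest demand point is R-α at distance 3 (to W1); all others are ≤ 3.
With {W2, W3} the worst case is 3.
With {W1, W2} the worst case is 4.
No size-2 selection achieves below 3.

3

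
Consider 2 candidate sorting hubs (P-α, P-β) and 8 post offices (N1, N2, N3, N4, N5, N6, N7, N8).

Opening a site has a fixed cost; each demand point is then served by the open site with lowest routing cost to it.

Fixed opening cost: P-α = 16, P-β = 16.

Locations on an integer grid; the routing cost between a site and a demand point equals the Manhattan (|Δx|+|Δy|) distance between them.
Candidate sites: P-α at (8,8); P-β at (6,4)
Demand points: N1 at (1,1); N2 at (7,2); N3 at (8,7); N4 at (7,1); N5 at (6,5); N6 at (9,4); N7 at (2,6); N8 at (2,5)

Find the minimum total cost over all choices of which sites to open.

Open {P-β}: assign each demand point to its cheapest open site.
  N1→P-β 8, N2→P-β 3, N3→P-β 5, N4→P-β 4, N5→P-β 1, N6→P-β 3, N7→P-β 6, N8→P-β 5
  routing cost 35, fixed 16 → total 51.
Compare {P-α, P-β}: routing cost 31 + fixed 32 = 63.
Compare {P-α}: routing cost 57 + fixed 16 = 73.

51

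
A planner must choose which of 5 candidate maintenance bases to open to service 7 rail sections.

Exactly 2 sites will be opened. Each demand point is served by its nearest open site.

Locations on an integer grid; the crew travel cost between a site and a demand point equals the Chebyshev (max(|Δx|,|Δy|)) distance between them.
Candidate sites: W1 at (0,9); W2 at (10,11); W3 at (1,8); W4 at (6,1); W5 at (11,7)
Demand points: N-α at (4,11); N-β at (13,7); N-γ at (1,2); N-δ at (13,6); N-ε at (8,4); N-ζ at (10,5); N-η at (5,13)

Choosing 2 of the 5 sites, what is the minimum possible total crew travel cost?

Open {W3, W5}.
  N-α→W3 3, N-β→W5 2, N-γ→W3 6, N-δ→W5 2, N-ε→W5 3, N-ζ→W5 2, N-η→W3 5  ⇒ total 23.
Compare {W1, W5}: total 25.
Compare {W4, W5}: total 27.
No size-2 selection does better; minimum is 23.

23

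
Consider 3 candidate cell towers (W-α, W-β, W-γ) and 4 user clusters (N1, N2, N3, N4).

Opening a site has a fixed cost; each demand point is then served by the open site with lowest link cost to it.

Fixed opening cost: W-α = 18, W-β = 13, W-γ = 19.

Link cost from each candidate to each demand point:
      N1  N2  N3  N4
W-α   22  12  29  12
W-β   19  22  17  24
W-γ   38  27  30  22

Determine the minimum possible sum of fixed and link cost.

91

Open {W-α, W-β}: assign each demand point to its cheapest open site.
  N1→W-β 19, N2→W-α 12, N3→W-β 17, N4→W-α 12
  link cost 60, fixed 31 → total 91.
Compare {W-α}: link cost 75 + fixed 18 = 93.
Compare {W-β}: link cost 82 + fixed 13 = 95.
Compare {W-α, W-β, W-γ}: link cost 60 + fixed 50 = 110.
All other subsets cost ≥ 93. Minimum total cost: 91.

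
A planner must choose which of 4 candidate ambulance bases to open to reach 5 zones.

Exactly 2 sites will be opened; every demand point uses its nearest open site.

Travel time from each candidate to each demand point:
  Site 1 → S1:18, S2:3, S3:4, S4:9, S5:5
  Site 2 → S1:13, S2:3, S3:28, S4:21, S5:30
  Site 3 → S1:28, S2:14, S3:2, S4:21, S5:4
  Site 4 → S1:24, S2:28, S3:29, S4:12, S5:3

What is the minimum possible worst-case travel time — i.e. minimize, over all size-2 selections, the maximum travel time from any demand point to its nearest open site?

Open {Site 1, Site 2}.
  Farthest demand point is S1 at travel time 13 (to Site 2); all others are ≤ 13.
With {Site 1, Site 3} the worst case is 18.
With {Site 1, Site 4} the worst case is 18.
No size-2 selection achieves below 13.

13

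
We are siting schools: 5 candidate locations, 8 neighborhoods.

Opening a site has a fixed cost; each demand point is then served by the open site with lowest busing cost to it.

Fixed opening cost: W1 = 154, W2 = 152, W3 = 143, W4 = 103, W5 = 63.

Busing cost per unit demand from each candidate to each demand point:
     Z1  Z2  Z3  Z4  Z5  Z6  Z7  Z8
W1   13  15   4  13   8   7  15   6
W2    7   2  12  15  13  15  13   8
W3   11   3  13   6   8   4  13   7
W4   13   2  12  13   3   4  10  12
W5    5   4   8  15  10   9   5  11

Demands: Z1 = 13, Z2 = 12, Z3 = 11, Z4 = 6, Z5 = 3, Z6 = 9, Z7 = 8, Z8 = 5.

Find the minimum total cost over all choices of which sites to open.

560

Open {W5}: assign each demand point to its cheapest open site.
  Z1→W5 13×5=65, Z2→W5 12×4=48, Z3→W5 11×8=88, Z4→W5 6×15=90, Z5→W5 3×10=30, Z6→W5 9×9=81, Z7→W5 8×5=40, Z8→W5 5×11=55
  busing cost 497, fixed 63 → total 560.
Compare {W4, W5}: busing cost 395 + fixed 166 = 561.
Compare {W3, W5}: busing cost 360 + fixed 206 = 566.
Compare {W1, W5}: busing cost 392 + fixed 217 = 609.
All other subsets cost ≥ 561. Minimum total cost: 560.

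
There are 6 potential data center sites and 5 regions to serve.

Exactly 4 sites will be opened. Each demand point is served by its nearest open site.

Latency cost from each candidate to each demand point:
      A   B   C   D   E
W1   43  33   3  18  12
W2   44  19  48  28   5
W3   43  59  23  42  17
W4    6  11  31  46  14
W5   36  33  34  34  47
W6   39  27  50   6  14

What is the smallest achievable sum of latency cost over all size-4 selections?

31

Open {W1, W2, W4, W6}.
  A→W4 6, B→W4 11, C→W1 3, D→W6 6, E→W2 5  ⇒ total 31.
Compare {W1, W3, W4, W6}: total 38.
Compare {W1, W4, W5, W6}: total 38.
No size-4 selection does better; minimum is 31.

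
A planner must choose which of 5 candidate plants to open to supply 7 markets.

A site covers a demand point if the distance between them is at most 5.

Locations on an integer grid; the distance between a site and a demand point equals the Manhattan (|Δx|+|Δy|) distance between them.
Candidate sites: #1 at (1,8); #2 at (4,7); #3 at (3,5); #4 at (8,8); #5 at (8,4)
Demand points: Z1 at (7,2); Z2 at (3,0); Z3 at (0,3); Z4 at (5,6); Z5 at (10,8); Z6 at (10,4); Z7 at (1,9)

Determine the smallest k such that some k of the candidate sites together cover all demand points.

4

Coverage sets (demand points within 5 of each site):
  #1: {Z7}
  #2: {Z4, Z7}
  #3: {Z2, Z3, Z4}
  #4: {Z4, Z5}
  #5: {Z1, Z4, Z6}
No 3 sites suffice: every size-3 union leaves at least one demand point uncovered.
But {#1, #3, #4, #5} covers everything, so the minimum is 4.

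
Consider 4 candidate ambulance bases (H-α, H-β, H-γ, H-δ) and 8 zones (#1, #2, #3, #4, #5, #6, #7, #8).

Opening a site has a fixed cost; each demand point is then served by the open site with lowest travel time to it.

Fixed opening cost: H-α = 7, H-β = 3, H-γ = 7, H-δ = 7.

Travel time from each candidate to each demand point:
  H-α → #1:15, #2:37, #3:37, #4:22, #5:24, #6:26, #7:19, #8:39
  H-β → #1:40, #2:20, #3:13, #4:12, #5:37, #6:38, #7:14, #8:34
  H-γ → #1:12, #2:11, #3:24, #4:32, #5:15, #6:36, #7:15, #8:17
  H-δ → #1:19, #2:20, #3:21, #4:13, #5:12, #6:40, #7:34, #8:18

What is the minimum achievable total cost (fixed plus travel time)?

Open {H-α, H-β, H-γ}: assign each demand point to its cheapest open site.
  #1→H-γ 12, #2→H-γ 11, #3→H-β 13, #4→H-β 12, #5→H-γ 15, #6→H-α 26, #7→H-β 14, #8→H-γ 17
  travel time 120, fixed 17 → total 137.
Compare {H-β, H-γ}: travel time 130 + fixed 10 = 140.
Compare {H-α, H-β, H-γ, H-δ}: travel time 117 + fixed 24 = 141.
Compare {H-β, H-γ, H-δ}: travel time 127 + fixed 17 = 144.
All other subsets cost ≥ 140. Minimum total cost: 137.

137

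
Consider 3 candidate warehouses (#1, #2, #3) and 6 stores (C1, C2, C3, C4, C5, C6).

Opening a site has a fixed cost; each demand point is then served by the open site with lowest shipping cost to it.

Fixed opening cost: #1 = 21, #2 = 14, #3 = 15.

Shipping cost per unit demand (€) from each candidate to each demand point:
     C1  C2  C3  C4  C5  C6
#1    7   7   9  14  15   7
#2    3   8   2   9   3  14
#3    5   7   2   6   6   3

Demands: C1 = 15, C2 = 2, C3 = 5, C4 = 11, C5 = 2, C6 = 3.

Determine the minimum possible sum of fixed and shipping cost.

Open {#2, #3}: assign each demand point to its cheapest open site.
  C1→#2 15×3=45, C2→#3 2×7=14, C3→#2 5×2=10, C4→#3 11×6=66, C5→#2 2×3=6, C6→#3 3×3=9
  shipping cost 150, fixed 29 → total 179.
Compare {#1, #2, #3}: shipping cost 150 + fixed 50 = 200.
Compare {#3}: shipping cost 186 + fixed 15 = 201.
Compare {#1, #3}: shipping cost 186 + fixed 36 = 222.
All other subsets cost ≥ 200. Minimum total cost: 179.

179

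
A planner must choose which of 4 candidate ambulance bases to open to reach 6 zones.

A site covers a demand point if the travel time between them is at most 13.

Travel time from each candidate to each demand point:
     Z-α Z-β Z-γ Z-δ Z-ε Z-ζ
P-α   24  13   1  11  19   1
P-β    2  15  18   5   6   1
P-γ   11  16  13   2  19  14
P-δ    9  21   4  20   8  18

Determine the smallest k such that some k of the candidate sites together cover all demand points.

Coverage sets (demand points within 13 of each site):
  P-α: {Z-β, Z-γ, Z-δ, Z-ζ}
  P-β: {Z-α, Z-δ, Z-ε, Z-ζ}
  P-γ: {Z-α, Z-γ, Z-δ}
  P-δ: {Z-α, Z-γ, Z-ε}
No single site covers all 6 demand points.
But {P-α, P-β} covers everything, so the minimum is 2.

2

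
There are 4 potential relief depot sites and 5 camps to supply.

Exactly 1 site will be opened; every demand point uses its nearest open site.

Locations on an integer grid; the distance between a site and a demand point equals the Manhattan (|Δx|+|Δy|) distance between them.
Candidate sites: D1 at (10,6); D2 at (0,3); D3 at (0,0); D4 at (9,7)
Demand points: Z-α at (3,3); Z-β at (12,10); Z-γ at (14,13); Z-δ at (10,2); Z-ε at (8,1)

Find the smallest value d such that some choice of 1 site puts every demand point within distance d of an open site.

Open {D1}.
  Farthest demand point is Z-γ at distance 11 (to D1); all others are ≤ 11.
With {D4} the worst case is 11.
With {D2} the worst case is 24.
No size-1 selection achieves below 11.

11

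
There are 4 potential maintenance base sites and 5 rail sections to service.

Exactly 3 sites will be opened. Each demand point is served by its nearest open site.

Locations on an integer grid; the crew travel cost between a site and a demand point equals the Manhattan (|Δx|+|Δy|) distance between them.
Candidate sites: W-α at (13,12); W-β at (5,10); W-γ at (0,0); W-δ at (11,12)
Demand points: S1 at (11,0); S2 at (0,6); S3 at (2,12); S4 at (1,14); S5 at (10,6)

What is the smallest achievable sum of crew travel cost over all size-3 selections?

37

Open {W-β, W-γ, W-δ}.
  S1→W-γ 11, S2→W-γ 6, S3→W-β 5, S4→W-β 8, S5→W-δ 7  ⇒ total 37.
Compare {W-α, W-β, W-γ}: total 39.
Compare {W-α, W-β, W-δ}: total 41.
No size-3 selection does better; minimum is 37.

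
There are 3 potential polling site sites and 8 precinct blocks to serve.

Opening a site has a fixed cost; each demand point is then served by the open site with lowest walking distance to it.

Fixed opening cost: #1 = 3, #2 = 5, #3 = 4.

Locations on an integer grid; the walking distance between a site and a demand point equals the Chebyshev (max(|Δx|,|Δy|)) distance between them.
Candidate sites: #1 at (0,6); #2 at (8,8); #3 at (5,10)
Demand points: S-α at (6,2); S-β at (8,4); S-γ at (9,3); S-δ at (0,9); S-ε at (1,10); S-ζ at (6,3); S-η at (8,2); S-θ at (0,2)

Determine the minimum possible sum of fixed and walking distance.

45

Open {#1, #2}: assign each demand point to its cheapest open site.
  S-α→#1 6, S-β→#2 4, S-γ→#2 5, S-δ→#1 3, S-ε→#1 4, S-ζ→#2 5, S-η→#2 6, S-θ→#1 4
  walking distance 37, fixed 8 → total 45.
Compare {#1, #2, #3}: walking distance 37 + fixed 12 = 49.
Compare {#1}: walking distance 48 + fixed 3 = 51.
Compare {#1, #3}: walking distance 44 + fixed 7 = 51.
All other subsets cost ≥ 49. Minimum total cost: 45.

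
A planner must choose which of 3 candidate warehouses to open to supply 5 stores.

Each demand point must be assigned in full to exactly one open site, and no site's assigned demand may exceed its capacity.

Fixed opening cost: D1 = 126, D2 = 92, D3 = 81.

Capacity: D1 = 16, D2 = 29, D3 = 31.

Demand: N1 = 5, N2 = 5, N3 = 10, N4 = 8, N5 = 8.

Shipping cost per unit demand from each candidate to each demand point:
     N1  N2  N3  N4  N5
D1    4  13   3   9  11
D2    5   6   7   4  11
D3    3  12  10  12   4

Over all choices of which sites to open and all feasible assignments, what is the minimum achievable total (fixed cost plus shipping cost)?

Open {D2, D3}; cheapest assignment that respects the capacities:
  D2 (cap 29, load 23): N2, N3, N4 — cost 5×6 + 10×7 + 8×4 = 132
  D3 (cap 31, load 13): N1, N5 — cost 5×3 + 8×4 = 47
  Shipping 179, fixed 173 → total 352.
  Any other capacity-feasible assignment to {D2, D3} ships for at least 179.
Compare {D1, D2}: its best feasible assignment gives total 418.
Compare {D1, D2, D3}: its best feasible assignment gives total 438.
Every other set of open sites that can feasibly serve all demand totals ≥ 418 even under its best assignment. Minimum: 352.

352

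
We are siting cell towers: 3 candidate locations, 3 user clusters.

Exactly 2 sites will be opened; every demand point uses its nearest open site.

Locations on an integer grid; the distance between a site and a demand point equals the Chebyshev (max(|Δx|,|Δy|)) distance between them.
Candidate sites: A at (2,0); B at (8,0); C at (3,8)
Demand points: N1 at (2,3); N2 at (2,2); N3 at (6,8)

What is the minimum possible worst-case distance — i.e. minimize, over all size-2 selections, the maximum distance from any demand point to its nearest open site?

Open {A, C}.
  Farthest demand point is N1 at distance 3 (to A); all others are ≤ 3.
With {B, C} the worst case is 6.
With {A, B} the worst case is 8.
No size-2 selection achieves below 3.

3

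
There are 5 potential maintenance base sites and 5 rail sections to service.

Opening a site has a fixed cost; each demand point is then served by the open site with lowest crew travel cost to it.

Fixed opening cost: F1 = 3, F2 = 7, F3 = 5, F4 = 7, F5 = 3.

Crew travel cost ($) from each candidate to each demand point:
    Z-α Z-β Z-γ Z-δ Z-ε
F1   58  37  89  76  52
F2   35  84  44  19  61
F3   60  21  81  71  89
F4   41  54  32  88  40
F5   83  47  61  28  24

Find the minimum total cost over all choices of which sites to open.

Open {F2, F3, F4, F5}: assign each demand point to its cheapest open site.
  Z-α→F2 35, Z-β→F3 21, Z-γ→F4 32, Z-δ→F2 19, Z-ε→F5 24
  crew travel cost 131, fixed 22 → total 153.
Compare {F1, F2, F3, F4, F5}: crew travel cost 131 + fixed 25 = 156.
Compare {F2, F3, F5}: crew travel cost 143 + fixed 15 = 158.
Compare {F3, F4, F5}: crew travel cost 146 + fixed 15 = 161.
All other subsets cost ≥ 156. Minimum total cost: 153.

153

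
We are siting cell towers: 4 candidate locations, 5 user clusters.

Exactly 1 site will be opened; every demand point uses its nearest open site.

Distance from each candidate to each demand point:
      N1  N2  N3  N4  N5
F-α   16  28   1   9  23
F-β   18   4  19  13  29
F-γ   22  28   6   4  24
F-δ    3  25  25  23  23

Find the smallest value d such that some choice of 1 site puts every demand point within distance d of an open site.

Open {F-δ}.
  Farthest demand point is N2 at distance 25 (to F-δ); all others are ≤ 25.
With {F-α} the worst case is 28.
With {F-γ} the worst case is 28.
No size-1 selection achieves below 25.

25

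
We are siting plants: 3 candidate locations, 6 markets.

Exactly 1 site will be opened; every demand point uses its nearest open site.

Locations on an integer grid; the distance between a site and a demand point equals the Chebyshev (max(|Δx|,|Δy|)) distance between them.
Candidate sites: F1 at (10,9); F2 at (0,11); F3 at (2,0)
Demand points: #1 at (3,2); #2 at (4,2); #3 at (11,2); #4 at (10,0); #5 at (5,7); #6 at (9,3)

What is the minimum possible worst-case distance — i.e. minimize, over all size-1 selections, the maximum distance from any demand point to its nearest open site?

9

Open {F1}.
  Farthest demand point is #4 at distance 9 (to F1); all others are ≤ 9.
With {F3} the worst case is 9.
With {F2} the worst case is 11.
No size-1 selection achieves below 9.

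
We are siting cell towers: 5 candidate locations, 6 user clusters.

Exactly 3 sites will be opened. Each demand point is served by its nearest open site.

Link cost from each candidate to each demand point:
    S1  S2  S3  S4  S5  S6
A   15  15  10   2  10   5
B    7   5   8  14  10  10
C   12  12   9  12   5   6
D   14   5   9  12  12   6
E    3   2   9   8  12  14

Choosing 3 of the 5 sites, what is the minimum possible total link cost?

26

Open {A, C, E}.
  S1→E 3, S2→E 2, S3→C 9, S4→A 2, S5→C 5, S6→A 5  ⇒ total 26.
Compare {A, B, E}: total 30.
Compare {A, D, E}: total 31.
No size-3 selection does better; minimum is 26.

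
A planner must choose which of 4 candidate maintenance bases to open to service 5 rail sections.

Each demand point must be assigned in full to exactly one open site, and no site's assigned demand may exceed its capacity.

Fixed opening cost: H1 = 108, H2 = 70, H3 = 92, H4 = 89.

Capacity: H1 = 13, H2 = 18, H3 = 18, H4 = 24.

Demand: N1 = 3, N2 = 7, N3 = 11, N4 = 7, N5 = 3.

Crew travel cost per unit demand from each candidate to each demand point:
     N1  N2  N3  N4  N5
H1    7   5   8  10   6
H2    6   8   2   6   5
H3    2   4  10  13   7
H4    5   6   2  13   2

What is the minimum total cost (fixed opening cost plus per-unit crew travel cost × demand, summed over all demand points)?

Open {H2, H3}; cheapest assignment that respects the capacities:
  H2 (cap 18, load 18): N3, N4 — cost 11×2 + 7×6 = 64
  H3 (cap 18, load 13): N1, N2, N5 — cost 3×2 + 7×4 + 3×7 = 55
  Shipping 119, fixed 162 → total 281.
  Any other capacity-feasible assignment to {H2, H3} ships for at least 119.
Compare {H2, H4}: its best feasible assignment gives total 286.
Compare {H1, H2}: its best feasible assignment gives total 316.
Every other set of open sites that can feasibly serve all demand totals ≥ 286 even under its best assignment. Minimum: 281.

281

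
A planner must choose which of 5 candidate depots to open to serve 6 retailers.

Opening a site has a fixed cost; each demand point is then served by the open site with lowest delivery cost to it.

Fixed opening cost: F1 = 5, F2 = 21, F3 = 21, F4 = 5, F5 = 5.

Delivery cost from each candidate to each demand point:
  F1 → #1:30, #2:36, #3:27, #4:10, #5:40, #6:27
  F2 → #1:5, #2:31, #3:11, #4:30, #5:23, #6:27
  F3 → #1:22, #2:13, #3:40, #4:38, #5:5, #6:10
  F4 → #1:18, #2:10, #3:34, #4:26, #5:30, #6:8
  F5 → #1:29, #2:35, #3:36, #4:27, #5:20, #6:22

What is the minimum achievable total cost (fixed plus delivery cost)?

98

Open {F1, F2, F4}: assign each demand point to its cheapest open site.
  #1→F2 5, #2→F4 10, #3→F2 11, #4→F1 10, #5→F2 23, #6→F4 8
  delivery cost 67, fixed 31 → total 98.
Compare {F1, F2, F4, F5}: delivery cost 64 + fixed 36 = 100.
Compare {F1, F2, F3}: delivery cost 54 + fixed 47 = 101.
Compare {F1, F2, F3, F4}: delivery cost 49 + fixed 52 = 101.
All other subsets cost ≥ 100. Minimum total cost: 98.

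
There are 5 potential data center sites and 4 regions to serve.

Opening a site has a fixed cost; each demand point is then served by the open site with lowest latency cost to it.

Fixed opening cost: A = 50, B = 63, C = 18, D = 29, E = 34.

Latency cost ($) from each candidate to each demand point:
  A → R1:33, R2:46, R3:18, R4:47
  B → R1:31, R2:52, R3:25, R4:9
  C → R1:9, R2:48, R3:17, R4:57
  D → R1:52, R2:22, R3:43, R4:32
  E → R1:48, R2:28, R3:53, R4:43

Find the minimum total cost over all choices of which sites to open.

Open {C, D}: assign each demand point to its cheapest open site.
  R1→C 9, R2→D 22, R3→C 17, R4→D 32
  latency cost 80, fixed 47 → total 127.
Compare {C}: latency cost 131 + fixed 18 = 149.
Compare {C, E}: latency cost 97 + fixed 52 = 149.
Compare {C, D, E}: latency cost 80 + fixed 81 = 161.
All other subsets cost ≥ 149. Minimum total cost: 127.

127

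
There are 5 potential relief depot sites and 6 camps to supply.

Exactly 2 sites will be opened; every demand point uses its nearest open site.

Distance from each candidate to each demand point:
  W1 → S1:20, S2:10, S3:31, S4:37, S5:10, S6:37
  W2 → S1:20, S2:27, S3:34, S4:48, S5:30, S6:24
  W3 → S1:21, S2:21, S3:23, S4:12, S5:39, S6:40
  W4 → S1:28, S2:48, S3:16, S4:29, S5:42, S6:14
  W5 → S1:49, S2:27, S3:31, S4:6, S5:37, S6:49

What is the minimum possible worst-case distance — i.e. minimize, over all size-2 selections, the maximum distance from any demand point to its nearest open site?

Open {W1, W4}.
  Farthest demand point is S4 at distance 29 (to W4); all others are ≤ 29.
With {W2, W3} the worst case is 30.
With {W2, W4} the worst case is 30.
No size-2 selection achieves below 29.

29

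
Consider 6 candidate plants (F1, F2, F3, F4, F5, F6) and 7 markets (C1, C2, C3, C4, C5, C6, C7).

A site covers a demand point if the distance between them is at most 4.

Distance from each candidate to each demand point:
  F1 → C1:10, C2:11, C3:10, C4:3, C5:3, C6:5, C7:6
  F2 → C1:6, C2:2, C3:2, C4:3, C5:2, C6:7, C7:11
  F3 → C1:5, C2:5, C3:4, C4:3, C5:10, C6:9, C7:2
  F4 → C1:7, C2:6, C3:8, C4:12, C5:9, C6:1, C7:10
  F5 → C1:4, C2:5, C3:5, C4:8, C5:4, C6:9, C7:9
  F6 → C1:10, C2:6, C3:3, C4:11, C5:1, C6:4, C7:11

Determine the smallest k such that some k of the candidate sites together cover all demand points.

4

Coverage sets (demand points within 4 of each site):
  F1: {C4, C5}
  F2: {C2, C3, C4, C5}
  F3: {C3, C4, C7}
  F4: {C6}
  F5: {C1, C5}
  F6: {C3, C5, C6}
No 3 sites suffice: every size-3 union leaves at least one demand point uncovered.
But {F2, F3, F4, F5} covers everything, so the minimum is 4.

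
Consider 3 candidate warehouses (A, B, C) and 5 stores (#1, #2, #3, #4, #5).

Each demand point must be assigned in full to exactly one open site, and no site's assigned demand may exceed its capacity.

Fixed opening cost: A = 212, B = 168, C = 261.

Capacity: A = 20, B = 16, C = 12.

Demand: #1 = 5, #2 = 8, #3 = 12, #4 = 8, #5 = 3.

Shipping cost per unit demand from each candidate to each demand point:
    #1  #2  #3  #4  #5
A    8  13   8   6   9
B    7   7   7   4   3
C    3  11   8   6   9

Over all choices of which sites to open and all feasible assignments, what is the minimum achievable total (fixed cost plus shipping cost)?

Open {A, B}; cheapest assignment that respects the capacities:
  A (cap 20, load 20): #3, #4 — cost 12×8 + 8×6 = 144
  B (cap 16, load 16): #1, #2, #5 — cost 5×7 + 8×7 + 3×3 = 100
  Shipping 244, fixed 380 → total 624.
  Any other capacity-feasible assignment to {A, B} ships for at least 244.
Compare {A, B, C}: its best feasible assignment gives total 865.
Every other set of open sites that can feasibly serve all demand totals ≥ 865 even under its best assignment. Minimum: 624.

624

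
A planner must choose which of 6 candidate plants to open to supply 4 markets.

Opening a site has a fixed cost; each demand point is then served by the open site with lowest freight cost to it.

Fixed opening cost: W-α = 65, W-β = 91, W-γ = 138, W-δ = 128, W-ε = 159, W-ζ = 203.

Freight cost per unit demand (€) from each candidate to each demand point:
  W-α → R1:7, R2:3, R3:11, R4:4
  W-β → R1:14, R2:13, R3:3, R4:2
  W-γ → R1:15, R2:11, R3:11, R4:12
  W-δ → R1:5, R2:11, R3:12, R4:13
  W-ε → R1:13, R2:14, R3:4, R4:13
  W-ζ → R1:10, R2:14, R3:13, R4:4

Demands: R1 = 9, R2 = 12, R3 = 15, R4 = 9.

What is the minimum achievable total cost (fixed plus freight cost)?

Open {W-α, W-β}: assign each demand point to its cheapest open site.
  R1→W-α 9×7=63, R2→W-α 12×3=36, R3→W-β 15×3=45, R4→W-β 9×2=18
  freight cost 162, fixed 156 → total 318.
Compare {W-α}: freight cost 300 + fixed 65 = 365.
Compare {W-α, W-ε}: freight cost 195 + fixed 224 = 419.
Compare {W-α, W-β, W-δ}: freight cost 144 + fixed 284 = 428.
All other subsets cost ≥ 365. Minimum total cost: 318.

318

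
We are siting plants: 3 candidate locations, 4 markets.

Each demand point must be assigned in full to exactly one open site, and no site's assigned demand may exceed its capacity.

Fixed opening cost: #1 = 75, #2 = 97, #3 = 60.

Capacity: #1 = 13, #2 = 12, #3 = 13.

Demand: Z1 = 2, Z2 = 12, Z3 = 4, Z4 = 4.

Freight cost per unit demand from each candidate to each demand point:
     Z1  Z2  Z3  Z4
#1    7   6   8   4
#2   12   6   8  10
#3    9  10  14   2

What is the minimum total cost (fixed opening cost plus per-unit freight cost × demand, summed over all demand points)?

289

Open {#1, #3}; cheapest assignment that respects the capacities:
  #1 (cap 13, load 12): Z2 — cost 12×6 = 72
  #3 (cap 13, load 10): Z1, Z3, Z4 — cost 2×9 + 4×14 + 4×2 = 82
  Shipping 154, fixed 135 → total 289.
  Any other capacity-feasible assignment to {#1, #3} ships for at least 154.
Compare {#1, #2}: its best feasible assignment gives total 306.
Compare {#2, #3}: its best feasible assignment gives total 311.
Every other set of open sites that can feasibly serve all demand totals ≥ 306 even under its best assignment. Minimum: 289.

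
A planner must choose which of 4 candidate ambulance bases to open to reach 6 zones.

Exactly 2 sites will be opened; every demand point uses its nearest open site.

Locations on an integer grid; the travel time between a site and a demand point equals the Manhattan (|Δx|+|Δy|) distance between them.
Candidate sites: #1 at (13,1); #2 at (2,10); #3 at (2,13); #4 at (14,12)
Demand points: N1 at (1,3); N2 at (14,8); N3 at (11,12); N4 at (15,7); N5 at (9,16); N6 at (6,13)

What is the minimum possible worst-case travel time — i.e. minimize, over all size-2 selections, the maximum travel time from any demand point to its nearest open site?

Open {#2, #4}.
  Farthest demand point is N5 at travel time 9 (to #4); all others are ≤ 9.
With {#1, #3} the worst case is 11.
With {#3, #4} the worst case is 11.
No size-2 selection achieves below 9.

9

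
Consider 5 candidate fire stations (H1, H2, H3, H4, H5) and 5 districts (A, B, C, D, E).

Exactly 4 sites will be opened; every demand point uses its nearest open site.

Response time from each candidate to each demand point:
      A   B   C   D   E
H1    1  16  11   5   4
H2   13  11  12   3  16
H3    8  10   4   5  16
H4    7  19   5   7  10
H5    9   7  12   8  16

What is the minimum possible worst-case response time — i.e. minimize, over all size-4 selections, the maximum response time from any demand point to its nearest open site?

7

Open {H1, H2, H3, H5}.
  Farthest demand point is B at response time 7 (to H5); all others are ≤ 7.
With {H1, H2, H4, H5} the worst case is 7.
With {H1, H3, H4, H5} the worst case is 7.
No size-4 selection achieves below 7.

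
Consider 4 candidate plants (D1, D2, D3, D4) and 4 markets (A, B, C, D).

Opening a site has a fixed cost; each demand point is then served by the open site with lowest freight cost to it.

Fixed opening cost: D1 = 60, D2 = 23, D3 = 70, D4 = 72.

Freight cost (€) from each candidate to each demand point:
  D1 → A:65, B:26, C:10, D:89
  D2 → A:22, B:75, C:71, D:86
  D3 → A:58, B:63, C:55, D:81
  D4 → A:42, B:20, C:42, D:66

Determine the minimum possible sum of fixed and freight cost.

Open {D1, D2}: assign each demand point to its cheapest open site.
  A→D2 22, B→D1 26, C→D1 10, D→D2 86
  freight cost 144, fixed 83 → total 227.
Compare {D4}: freight cost 170 + fixed 72 = 242.
Compare {D2, D4}: freight cost 150 + fixed 95 = 245.
Compare {D1}: freight cost 190 + fixed 60 = 250.
All other subsets cost ≥ 242. Minimum total cost: 227.

227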